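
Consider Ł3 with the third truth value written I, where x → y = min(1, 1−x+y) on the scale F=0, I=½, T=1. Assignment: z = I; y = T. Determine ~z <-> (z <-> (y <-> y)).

T

~z = ~I = I
y <-> y = T <-> T = T
z <-> (y <-> y) = I <-> T = I  [1 − |½−1|]
~z <-> (z <-> (y <-> y)) = I <-> I = T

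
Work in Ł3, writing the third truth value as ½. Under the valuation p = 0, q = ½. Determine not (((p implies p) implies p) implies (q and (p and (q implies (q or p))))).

p implies p = 0 implies 0 = 1
(p implies p) implies p = 1 implies 0 = 0
q or p = ½ or 0 = ½
q implies (q or p) = ½ implies ½ = 1
p and (q implies (q or p)) = 0 and 1 = 0
q and (p and (q implies (q or p))) = ½ and 0 = 0
((p implies p) implies p) implies (q and (p and (q implies (q or p)))) = 0 implies 0 = 1
not (((p implies p) implies p) implies (q and (p and (q implies (q or p))))) = not 1 = 0

0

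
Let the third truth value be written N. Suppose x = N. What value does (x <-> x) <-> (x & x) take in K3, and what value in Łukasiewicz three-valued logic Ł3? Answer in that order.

In K3: x <-> x = N <-> N = N
x & x = N & N = N
(x <-> x) <-> (x & x) = N <-> N = N
In Łukasiewicz three-valued logic Ł3: x <-> x = N <-> N = True
x & x = N & N = N
(x <-> x) <-> (x & x) = True <-> N = N

N; N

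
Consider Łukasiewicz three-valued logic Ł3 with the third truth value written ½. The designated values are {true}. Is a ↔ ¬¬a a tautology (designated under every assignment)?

Yes

Every assignment of a over {true, ½, false} gives a value in {true}.
In particular, with a=½: a ↔ ¬¬a = true.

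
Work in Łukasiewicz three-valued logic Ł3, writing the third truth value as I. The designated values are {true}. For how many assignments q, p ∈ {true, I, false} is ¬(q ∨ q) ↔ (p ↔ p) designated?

Designated under: (q=false, p=true); (q=false, p=I); (q=false, p=false).

3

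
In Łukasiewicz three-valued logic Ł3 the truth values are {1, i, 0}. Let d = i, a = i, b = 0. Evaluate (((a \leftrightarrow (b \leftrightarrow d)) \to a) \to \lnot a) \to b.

b \leftrightarrow d = 0 \leftrightarrow i = i  [1 − |0−½|]
a \leftrightarrow (b \leftrightarrow d) = i \leftrightarrow i = 1
(a \leftrightarrow (b \leftrightarrow d)) \to a = 1 \to i = i
\lnot a = \lnot i = i
((a \leftrightarrow (b \leftrightarrow d)) \to a) \to \lnot a = i \to i = 1
(((a \leftrightarrow (b \leftrightarrow d)) \to a) \to \lnot a) \to b = 1 \to 0 = 0

0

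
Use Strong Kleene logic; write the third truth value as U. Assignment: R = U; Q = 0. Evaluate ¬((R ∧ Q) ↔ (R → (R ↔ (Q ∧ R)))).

U

R ∧ Q = U ∧ 0 = 0
Q ∧ R = 0 ∧ U = 0
R ↔ (Q ∧ R) = U ↔ 0 = U
R → (R ↔ (Q ∧ R)) = U → U = U
(R ∧ Q) ↔ (R → (R ↔ (Q ∧ R))) = 0 ↔ U = U
¬((R ∧ Q) ↔ (R → (R ↔ (Q ∧ R)))) = ¬U = U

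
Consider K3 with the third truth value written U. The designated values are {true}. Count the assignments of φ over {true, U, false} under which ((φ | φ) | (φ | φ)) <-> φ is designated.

2

φ=true: true ✓
φ=U: U ·
φ=false: true ✓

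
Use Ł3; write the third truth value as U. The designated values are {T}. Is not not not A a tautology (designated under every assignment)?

Countermodel: A=T gives F, which is not designated.

No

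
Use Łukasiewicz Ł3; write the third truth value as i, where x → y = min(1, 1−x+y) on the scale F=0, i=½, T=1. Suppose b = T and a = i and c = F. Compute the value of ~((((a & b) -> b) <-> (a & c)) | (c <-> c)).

F

a & b = i & T = i
(a & b) -> b = i -> T = T  [min(1, 1−½+1)]
a & c = i & F = F
((a & b) -> b) <-> (a & c) = T <-> F = F
c <-> c = F <-> F = T
(((a & b) -> b) <-> (a & c)) | (c <-> c) = F | T = T
~((((a & b) -> b) <-> (a & c)) | (c <-> c)) = ~T = F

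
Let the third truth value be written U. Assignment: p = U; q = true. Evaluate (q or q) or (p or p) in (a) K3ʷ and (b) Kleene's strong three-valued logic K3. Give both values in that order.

In K3ʷ: q or q = true or true = true
p or p = U or U = U
(q or q) or (p or p) = true or U = U
In Kleene's strong three-valued logic K3: q or q = true or true = true
p or p = U or U = U
(q or q) or (p or p) = true or U = true
They differ because K3ʷ and Kleene's strong three-valued logic K3 treat U differently under the binary connectives.

U; true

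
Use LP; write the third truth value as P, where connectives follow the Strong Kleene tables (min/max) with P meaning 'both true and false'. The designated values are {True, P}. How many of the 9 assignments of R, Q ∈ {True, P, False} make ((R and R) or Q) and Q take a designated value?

Of the 9 assignments, 6 give a value in {True, P}.

6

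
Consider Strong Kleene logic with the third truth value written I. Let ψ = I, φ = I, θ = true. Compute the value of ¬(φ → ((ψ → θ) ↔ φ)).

ψ → θ = I → true = true
(ψ → θ) ↔ φ = true ↔ I = I
φ → ((ψ → θ) ↔ φ) = I → I = I
¬(φ → ((ψ → θ) ↔ φ)) = ¬I = I

I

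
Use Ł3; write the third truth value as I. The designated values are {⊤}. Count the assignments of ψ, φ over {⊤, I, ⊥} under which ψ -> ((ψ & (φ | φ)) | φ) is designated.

Of the 9 assignments, 6 give a value in {⊤}.

6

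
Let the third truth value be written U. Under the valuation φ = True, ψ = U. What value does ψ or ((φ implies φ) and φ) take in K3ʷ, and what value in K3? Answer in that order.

U; True

In K3ʷ: φ implies φ = True implies True = True
(φ implies φ) and φ = True and True = True
ψ or ((φ implies φ) and φ) = U or True = U
In K3: φ implies φ = True implies True = True
(φ implies φ) and φ = True and True = True
ψ or ((φ implies φ) and φ) = U or True = True
They differ because K3ʷ and K3 treat U differently under the binary connectives.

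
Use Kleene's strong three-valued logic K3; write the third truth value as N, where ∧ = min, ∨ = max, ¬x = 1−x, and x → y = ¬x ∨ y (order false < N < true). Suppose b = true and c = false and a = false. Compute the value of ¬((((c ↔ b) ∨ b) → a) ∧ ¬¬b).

true

c ↔ b = false ↔ true = false
(c ↔ b) ∨ b = false ∨ true = true
((c ↔ b) ∨ b) → a = true → false = false
¬b = ¬true = false
¬¬b = ¬false = true
(((c ↔ b) ∨ b) → a) ∧ ¬¬b = false ∧ true = false
¬((((c ↔ b) ∨ b) → a) ∧ ¬¬b) = ¬false = true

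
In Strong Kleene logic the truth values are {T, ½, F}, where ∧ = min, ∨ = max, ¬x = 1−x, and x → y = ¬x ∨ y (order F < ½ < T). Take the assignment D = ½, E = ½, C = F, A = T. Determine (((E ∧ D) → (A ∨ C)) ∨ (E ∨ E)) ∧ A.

T

E ∧ D = ½ ∧ ½ = ½
A ∨ C = T ∨ F = T
(E ∧ D) → (A ∨ C) = ½ → T = T  [¬½ ∨ T]
E ∨ E = ½ ∨ ½ = ½
((E ∧ D) → (A ∨ C)) ∨ (E ∨ E) = T ∨ ½ = T
(((E ∧ D) → (A ∨ C)) ∨ (E ∨ E)) ∧ A = T ∧ T = T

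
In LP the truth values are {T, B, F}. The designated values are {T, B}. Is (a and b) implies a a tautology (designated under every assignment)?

Yes

Every assignment of a, b over {T, B, F} gives a value in {T, B}.
In particular, with a=B, b=B: (a and b) implies a = B.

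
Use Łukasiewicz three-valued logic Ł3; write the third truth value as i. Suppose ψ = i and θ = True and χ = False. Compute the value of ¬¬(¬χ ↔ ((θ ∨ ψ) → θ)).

¬χ = ¬False = True
θ ∨ ψ = True ∨ i = True
(θ ∨ ψ) → θ = True → True = True
¬χ ↔ ((θ ∨ ψ) → θ) = True ↔ True = True
¬(¬χ ↔ ((θ ∨ ψ) → θ)) = ¬True = False
¬¬(¬χ ↔ ((θ ∨ ψ) → θ)) = ¬False = True

True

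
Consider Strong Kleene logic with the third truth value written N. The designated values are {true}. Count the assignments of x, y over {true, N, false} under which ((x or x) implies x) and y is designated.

Designated under: (x=true, y=true); (x=false, y=true).

2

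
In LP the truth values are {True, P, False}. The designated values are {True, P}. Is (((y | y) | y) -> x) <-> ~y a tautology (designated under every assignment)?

No

Countermodel: y=True, x=True gives False, which is not designated.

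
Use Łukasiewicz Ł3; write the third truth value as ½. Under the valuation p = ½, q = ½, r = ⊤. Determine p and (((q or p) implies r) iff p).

q or p = ½ or ½ = ½
(q or p) implies r = ½ implies ⊤ = ⊤  [min(1, 1−½+1)]
((q or p) implies r) iff p = ⊤ iff ½ = ½
p and (((q or p) implies r) iff p) = ½ and ½ = ½

½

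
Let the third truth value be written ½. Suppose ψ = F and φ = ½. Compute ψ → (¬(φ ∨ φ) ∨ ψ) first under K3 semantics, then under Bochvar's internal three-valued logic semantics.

T; ½

In K3: φ ∨ φ = ½ ∨ ½ = ½
¬(φ ∨ φ) = ¬½ = ½
¬(φ ∨ φ) ∨ ψ = ½ ∨ F = ½
ψ → (¬(φ ∨ φ) ∨ ψ) = F → ½ = T  [¬F ∨ ½]
In Bochvar's internal three-valued logic: φ ∨ φ = ½ ∨ ½ = ½
¬(φ ∨ φ) = ¬½ = ½
¬(φ ∨ φ) ∨ ψ = ½ ∨ F = ½
ψ → (¬(φ ∨ φ) ∨ ψ) = F → ½ = ½  [any arg is the third value ⇒ result is the third value]
They differ because K3 and Bochvar's internal three-valued logic treat ½ differently under the binary connectives.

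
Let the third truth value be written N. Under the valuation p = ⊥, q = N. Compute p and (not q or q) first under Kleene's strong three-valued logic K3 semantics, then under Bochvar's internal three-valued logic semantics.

In Kleene's strong three-valued logic K3: not q = not N = N
not q or q = N or N = N
p and (not q or q) = ⊥ and N = ⊥
In Bochvar's internal three-valued logic: not q = not N = N
not q or q = N or N = N
p and (not q or q) = ⊥ and N = N
They differ because Kleene's strong three-valued logic K3 and Bochvar's internal three-valued logic treat N differently under the binary connectives.

⊥; N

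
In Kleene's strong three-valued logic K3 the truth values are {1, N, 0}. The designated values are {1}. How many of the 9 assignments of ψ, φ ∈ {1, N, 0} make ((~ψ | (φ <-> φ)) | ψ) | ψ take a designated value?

8

Of the 9 assignments, 8 give a value in {1}.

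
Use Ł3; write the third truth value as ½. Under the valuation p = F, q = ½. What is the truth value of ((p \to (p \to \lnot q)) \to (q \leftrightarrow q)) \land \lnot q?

\lnot q = \lnot ½ = ½
p \to \lnot q = F \to ½ = T
p \to (p \to \lnot q) = F \to T = T
q \leftrightarrow q = ½ \leftrightarrow ½ = T
(p \to (p \to \lnot q)) \to (q \leftrightarrow q) = T \to T = T
\lnot q = \lnot ½ = ½
((p \to (p \to \lnot q)) \to (q \leftrightarrow q)) \land \lnot q = T \land ½ = ½

½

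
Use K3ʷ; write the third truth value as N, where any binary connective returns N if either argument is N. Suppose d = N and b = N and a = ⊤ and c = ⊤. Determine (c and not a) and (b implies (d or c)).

N

not a = not ⊤ = ⊥
c and not a = ⊤ and ⊥ = ⊥
d or c = N or ⊤ = N
b implies (d or c) = N implies N = N
(c and not a) and (b implies (d or c)) = ⊥ and N = N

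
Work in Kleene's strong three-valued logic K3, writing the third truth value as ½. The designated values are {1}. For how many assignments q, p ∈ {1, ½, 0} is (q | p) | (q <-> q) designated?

7

Of the 9 assignments, 7 give a value in {1}.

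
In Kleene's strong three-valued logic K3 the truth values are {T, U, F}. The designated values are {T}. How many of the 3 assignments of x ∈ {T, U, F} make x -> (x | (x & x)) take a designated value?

x=T: T ✓
x=U: U ·
x=F: T ✓

2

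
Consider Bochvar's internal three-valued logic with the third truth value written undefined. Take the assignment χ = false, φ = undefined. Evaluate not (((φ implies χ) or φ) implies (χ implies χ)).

φ implies χ = undefined implies false = undefined
(φ implies χ) or φ = undefined or undefined = undefined
χ implies χ = false implies false = true
((φ implies χ) or φ) implies (χ implies χ) = undefined implies true = undefined
not (((φ implies χ) or φ) implies (χ implies χ)) = not undefined = undefined

undefined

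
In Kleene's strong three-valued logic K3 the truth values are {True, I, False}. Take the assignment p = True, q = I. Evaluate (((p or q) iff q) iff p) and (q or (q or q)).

p or q = True or I = True
(p or q) iff q = True iff I = I
((p or q) iff q) iff p = I iff True = I
q or q = I or I = I
q or (q or q) = I or I = I
(((p or q) iff q) iff p) and (q or (q or q)) = I and I = I

I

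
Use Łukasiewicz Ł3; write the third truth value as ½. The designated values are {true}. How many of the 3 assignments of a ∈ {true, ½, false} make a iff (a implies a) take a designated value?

1

a=true: true ✓
a=½: ½ ·
a=false: false ·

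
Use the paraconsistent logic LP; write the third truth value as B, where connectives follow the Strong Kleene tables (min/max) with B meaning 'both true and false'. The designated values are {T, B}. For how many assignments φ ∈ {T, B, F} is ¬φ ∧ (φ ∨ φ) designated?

φ=T: F ·
φ=B: B ✓
φ=F: F ·

1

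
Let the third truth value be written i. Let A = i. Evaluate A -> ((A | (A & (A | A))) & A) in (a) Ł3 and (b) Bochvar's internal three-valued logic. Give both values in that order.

In Ł3: A | A = i | i = i
A & (A | A) = i & i = i
A | (A & (A | A)) = i | i = i
(A | (A & (A | A))) & A = i & i = i
A -> ((A | (A & (A | A))) & A) = i -> i = 1  [min(1, 1−½+½)]
In Bochvar's internal three-valued logic: A | A = i | i = i
A & (A | A) = i & i = i
A | (A & (A | A)) = i | i = i
(A | (A & (A | A))) & A = i & i = i
A -> ((A | (A & (A | A))) & A) = i -> i = i  [any arg is the third value ⇒ result is the third value]
They differ because Ł3 and Bochvar's internal three-valued logic treat i differently under the binary connectives.

1; i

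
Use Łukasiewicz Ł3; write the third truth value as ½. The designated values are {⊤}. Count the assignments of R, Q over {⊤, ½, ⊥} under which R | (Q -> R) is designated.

6

Of the 9 assignments, 6 give a value in {⊤}.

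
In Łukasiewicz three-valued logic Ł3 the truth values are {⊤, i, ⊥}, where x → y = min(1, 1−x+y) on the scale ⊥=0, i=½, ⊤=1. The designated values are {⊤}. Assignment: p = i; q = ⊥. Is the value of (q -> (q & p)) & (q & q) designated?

No

q & p = ⊥ & i = ⊥
q -> (q & p) = ⊥ -> ⊥ = ⊤
q & q = ⊥ & ⊥ = ⊥
(q -> (q & p)) & (q & q) = ⊤ & ⊥ = ⊥
⊥ ∉ {⊤}.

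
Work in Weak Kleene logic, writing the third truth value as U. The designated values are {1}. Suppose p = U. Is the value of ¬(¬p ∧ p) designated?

¬p = ¬U = U
¬p ∧ p = U ∧ U = U
¬(¬p ∧ p) = ¬U = U
U ∉ {1}.

No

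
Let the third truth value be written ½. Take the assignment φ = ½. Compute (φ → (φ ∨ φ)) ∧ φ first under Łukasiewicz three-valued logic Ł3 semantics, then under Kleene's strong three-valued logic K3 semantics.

In Łukasiewicz three-valued logic Ł3: φ ∨ φ = ½ ∨ ½ = ½
φ → (φ ∨ φ) = ½ → ½ = T  [min(1, 1−½+½)]
(φ → (φ ∨ φ)) ∧ φ = T ∧ ½ = ½
In Kleene's strong three-valued logic K3: φ ∨ φ = ½ ∨ ½ = ½
φ → (φ ∨ φ) = ½ → ½ = ½  [¬½ ∨ ½]
(φ → (φ ∨ φ)) ∧ φ = ½ ∧ ½ = ½

½; ½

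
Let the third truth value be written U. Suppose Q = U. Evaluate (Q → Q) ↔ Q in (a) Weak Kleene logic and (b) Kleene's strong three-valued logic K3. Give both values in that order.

In Weak Kleene logic: Q → Q = U → U = U  [any arg is the third value ⇒ result is the third value]
(Q → Q) ↔ Q = U ↔ U = U
In Kleene's strong three-valued logic K3: Q → Q = U → U = U
(Q → Q) ↔ Q = U ↔ U = U

U; U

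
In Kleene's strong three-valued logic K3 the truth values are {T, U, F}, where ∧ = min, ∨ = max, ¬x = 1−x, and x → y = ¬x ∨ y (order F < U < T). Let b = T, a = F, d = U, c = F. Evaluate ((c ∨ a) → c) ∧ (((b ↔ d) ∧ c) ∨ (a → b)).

c ∨ a = F ∨ F = F
(c ∨ a) → c = F → F = T
b ↔ d = T ↔ U = U
(b ↔ d) ∧ c = U ∧ F = F
a → b = F → T = T
((b ↔ d) ∧ c) ∨ (a → b) = F ∨ T = T
((c ∨ a) → c) ∧ (((b ↔ d) ∧ c) ∨ (a → b)) = T ∧ T = T

T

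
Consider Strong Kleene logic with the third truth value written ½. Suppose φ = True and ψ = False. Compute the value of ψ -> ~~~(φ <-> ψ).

True

φ <-> ψ = True <-> False = False
~(φ <-> ψ) = ~False = True
~~(φ <-> ψ) = ~True = False
~~~(φ <-> ψ) = ~False = True
ψ -> ~~~(φ <-> ψ) = False -> True = True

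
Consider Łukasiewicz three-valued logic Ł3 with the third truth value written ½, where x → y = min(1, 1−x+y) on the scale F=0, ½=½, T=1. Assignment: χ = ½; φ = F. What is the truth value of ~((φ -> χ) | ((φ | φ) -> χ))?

φ -> χ = F -> ½ = T  [min(1, 1−0+½)]
φ | φ = F | F = F
(φ | φ) -> χ = F -> ½ = T
(φ -> χ) | ((φ | φ) -> χ) = T | T = T
~((φ -> χ) | ((φ | φ) -> χ)) = ~T = F

F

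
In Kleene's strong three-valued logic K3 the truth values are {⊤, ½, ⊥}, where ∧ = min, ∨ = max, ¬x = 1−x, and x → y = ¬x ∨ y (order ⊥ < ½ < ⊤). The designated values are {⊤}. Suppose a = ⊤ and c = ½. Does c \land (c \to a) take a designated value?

c \to a = ½ \to ⊤ = ⊤  [\lnot ½ \lor ⊤]
c \land (c \to a) = ½ \land ⊤ = ½
½ ∉ {⊤}.

No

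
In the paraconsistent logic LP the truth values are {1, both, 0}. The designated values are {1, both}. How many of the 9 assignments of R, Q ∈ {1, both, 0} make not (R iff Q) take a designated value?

Of the 9 assignments, 7 give a value in {1, both}.

7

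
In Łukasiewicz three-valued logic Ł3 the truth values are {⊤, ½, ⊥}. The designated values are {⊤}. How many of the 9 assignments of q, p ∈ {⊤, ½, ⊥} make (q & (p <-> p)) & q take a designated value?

Designated under: (q=⊤, p=⊤); (q=⊤, p=½); (q=⊤, p=⊥).

3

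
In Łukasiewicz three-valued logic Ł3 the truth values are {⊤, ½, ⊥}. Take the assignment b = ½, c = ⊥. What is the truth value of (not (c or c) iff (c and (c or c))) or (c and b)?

⊥

c or c = ⊥ or ⊥ = ⊥
not (c or c) = not ⊥ = ⊤
c or c = ⊥ or ⊥ = ⊥
c and (c or c) = ⊥ and ⊥ = ⊥
not (c or c) iff (c and (c or c)) = ⊤ iff ⊥ = ⊥
c and b = ⊥ and ½ = ⊥
(not (c or c) iff (c and (c or c))) or (c and b) = ⊥ or ⊥ = ⊥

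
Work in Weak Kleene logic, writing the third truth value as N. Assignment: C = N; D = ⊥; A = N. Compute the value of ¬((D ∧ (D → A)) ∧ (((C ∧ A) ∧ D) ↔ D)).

D → A = ⊥ → N = N
D ∧ (D → A) = ⊥ ∧ N = N
C ∧ A = N ∧ N = N
(C ∧ A) ∧ D = N ∧ ⊥ = N
((C ∧ A) ∧ D) ↔ D = N ↔ ⊥ = N
(D ∧ (D → A)) ∧ (((C ∧ A) ∧ D) ↔ D) = N ∧ N = N
¬((D ∧ (D → A)) ∧ (((C ∧ A) ∧ D) ↔ D)) = ¬N = N

N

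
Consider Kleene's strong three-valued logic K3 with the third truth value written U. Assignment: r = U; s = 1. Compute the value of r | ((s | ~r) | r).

1

~r = ~U = U
s | ~r = 1 | U = 1
(s | ~r) | r = 1 | U = 1
r | ((s | ~r) | r) = U | 1 = 1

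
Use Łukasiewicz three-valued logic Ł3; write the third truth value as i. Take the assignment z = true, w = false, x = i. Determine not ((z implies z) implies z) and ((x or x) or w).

false

z implies z = true implies true = true
(z implies z) implies z = true implies true = true
not ((z implies z) implies z) = not true = false
x or x = i or i = i
(x or x) or w = i or false = i
not ((z implies z) implies z) and ((x or x) or w) = false and i = false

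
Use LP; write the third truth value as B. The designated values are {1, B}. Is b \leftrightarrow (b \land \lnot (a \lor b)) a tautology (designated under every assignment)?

Countermodel: b=1, a=1 gives 0, which is not designated.

No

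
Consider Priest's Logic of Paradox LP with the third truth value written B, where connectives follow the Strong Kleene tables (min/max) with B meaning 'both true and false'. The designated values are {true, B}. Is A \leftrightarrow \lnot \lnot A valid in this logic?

Yes

Every assignment of A over {true, B, false} gives a value in {true, B}.
In particular, with A=B: A \leftrightarrow \lnot \lnot A = B.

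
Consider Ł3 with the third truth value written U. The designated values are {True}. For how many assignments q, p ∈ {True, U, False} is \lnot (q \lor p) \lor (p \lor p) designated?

4

Designated under: (q=True, p=True); (q=U, p=True); (q=False, p=True); (q=False, p=False).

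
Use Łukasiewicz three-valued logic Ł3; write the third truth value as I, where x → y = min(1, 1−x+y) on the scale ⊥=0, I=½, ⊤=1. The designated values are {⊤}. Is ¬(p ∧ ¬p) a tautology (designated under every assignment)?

Countermodel: p=I gives I, which is not designated.

No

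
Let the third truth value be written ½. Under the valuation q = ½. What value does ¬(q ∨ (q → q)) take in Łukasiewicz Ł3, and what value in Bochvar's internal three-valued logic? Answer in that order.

⊥; ½

In Łukasiewicz Ł3: q → q = ½ → ½ = ⊤  [min(1, 1−½+½)]
q ∨ (q → q) = ½ ∨ ⊤ = ⊤
¬(q ∨ (q → q)) = ¬⊤ = ⊥
In Bochvar's internal three-valued logic: q → q = ½ → ½ = ½  [any arg is the third value ⇒ result is the third value]
q ∨ (q → q) = ½ ∨ ½ = ½
¬(q ∨ (q → q)) = ¬½ = ½
They differ because Łukasiewicz Ł3 and Bochvar's internal three-valued logic treat ½ differently under the binary connectives.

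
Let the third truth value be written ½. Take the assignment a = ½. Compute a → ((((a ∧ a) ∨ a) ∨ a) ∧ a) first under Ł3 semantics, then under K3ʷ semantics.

T; ½

In Ł3: a ∧ a = ½ ∧ ½ = ½
(a ∧ a) ∨ a = ½ ∨ ½ = ½
((a ∧ a) ∨ a) ∨ a = ½ ∨ ½ = ½
(((a ∧ a) ∨ a) ∨ a) ∧ a = ½ ∧ ½ = ½
a → ((((a ∧ a) ∨ a) ∨ a) ∧ a) = ½ → ½ = T  [min(1, 1−½+½)]
In K3ʷ: a ∧ a = ½ ∧ ½ = ½
(a ∧ a) ∨ a = ½ ∨ ½ = ½
((a ∧ a) ∨ a) ∨ a = ½ ∨ ½ = ½
(((a ∧ a) ∨ a) ∨ a) ∧ a = ½ ∧ ½ = ½
a → ((((a ∧ a) ∨ a) ∨ a) ∧ a) = ½ → ½ = ½
They differ because Ł3 and K3ʷ treat ½ differently under the binary connectives.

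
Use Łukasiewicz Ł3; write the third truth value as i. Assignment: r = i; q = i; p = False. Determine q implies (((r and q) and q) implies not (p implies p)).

True

r and q = i and i = i
(r and q) and q = i and i = i
p implies p = False implies False = True
not (p implies p) = not True = False
((r and q) and q) implies not (p implies p) = i implies False = i  [min(1, 1−½+0)]
q implies (((r and q) and q) implies not (p implies p)) = i implies i = True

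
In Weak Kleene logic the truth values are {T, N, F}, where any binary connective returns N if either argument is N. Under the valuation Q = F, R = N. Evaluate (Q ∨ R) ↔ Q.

N

Q ∨ R = F ∨ N = N
(Q ∨ R) ↔ Q = N ↔ F = N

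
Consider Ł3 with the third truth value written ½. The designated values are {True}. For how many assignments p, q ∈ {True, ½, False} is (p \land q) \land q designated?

1

Designated under: (p=True, q=True).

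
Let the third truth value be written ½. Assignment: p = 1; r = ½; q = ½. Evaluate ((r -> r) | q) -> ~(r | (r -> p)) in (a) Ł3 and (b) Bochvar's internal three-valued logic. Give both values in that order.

In Ł3: r -> r = ½ -> ½ = 1  [min(1, 1−½+½)]
(r -> r) | q = 1 | ½ = 1
r -> p = ½ -> 1 = 1
r | (r -> p) = ½ | 1 = 1
~(r | (r -> p)) = ~1 = 0
((r -> r) | q) -> ~(r | (r -> p)) = 1 -> 0 = 0
In Bochvar's internal three-valued logic: r -> r = ½ -> ½ = ½  [any arg is the third value ⇒ result is the third value]
(r -> r) | q = ½ | ½ = ½
r -> p = ½ -> 1 = ½
r | (r -> p) = ½ | ½ = ½
~(r | (r -> p)) = ~½ = ½
((r -> r) | q) -> ~(r | (r -> p)) = ½ -> ½ = ½
They differ because Ł3 and Bochvar's internal three-valued logic treat ½ differently under the binary connectives.

0; ½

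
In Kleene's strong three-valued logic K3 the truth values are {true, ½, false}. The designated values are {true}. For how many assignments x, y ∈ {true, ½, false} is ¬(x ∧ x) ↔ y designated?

2

Designated under: (x=true, y=false); (x=false, y=true).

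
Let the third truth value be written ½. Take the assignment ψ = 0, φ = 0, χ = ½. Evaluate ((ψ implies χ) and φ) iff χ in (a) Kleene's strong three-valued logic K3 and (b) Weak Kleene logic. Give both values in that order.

In Kleene's strong three-valued logic K3: ψ implies χ = 0 implies ½ = 1
(ψ implies χ) and φ = 1 and 0 = 0
((ψ implies χ) and φ) iff χ = 0 iff ½ = ½
In Weak Kleene logic: ψ implies χ = 0 implies ½ = ½  [any arg is the third value ⇒ result is the third value]
(ψ implies χ) and φ = ½ and 0 = ½
((ψ implies χ) and φ) iff χ = ½ iff ½ = ½

½; ½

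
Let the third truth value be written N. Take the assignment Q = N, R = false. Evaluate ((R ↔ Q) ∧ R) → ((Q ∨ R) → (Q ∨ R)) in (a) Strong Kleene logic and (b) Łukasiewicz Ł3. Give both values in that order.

In Strong Kleene logic: R ↔ Q = false ↔ N = N
(R ↔ Q) ∧ R = N ∧ false = false
Q ∨ R = N ∨ false = N
Q ∨ R = N ∨ false = N
(Q ∨ R) → (Q ∨ R) = N → N = N  [¬N ∨ N]
((R ↔ Q) ∧ R) → ((Q ∨ R) → (Q ∨ R)) = false → N = true
In Łukasiewicz Ł3: R ↔ Q = false ↔ N = N  [1 − |0−½|]
(R ↔ Q) ∧ R = N ∧ false = false
Q ∨ R = N ∨ false = N
Q ∨ R = N ∨ false = N
(Q ∨ R) → (Q ∨ R) = N → N = true
((R ↔ Q) ∧ R) → ((Q ∨ R) → (Q ∨ R)) = false → true = true

true; true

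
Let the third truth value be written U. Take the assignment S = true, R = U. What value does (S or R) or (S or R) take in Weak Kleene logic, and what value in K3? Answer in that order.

U; true

In Weak Kleene logic: S or R = true or U = U
S or R = true or U = U
(S or R) or (S or R) = U or U = U
In K3: S or R = true or U = true
S or R = true or U = true
(S or R) or (S or R) = true or true = true
They differ because Weak Kleene logic and K3 treat U differently under the binary connectives.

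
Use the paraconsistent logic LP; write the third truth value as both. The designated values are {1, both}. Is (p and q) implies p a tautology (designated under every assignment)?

Every assignment of p, q over {1, both, 0} gives a value in {1, both}.
In particular, with p=both, q=both: (p and q) implies p = both.

Yes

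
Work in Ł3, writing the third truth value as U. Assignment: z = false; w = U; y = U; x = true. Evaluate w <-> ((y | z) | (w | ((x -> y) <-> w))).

y | z = U | false = U
x -> y = true -> U = U  [min(1, 1−1+½)]
(x -> y) <-> w = U <-> U = true
w | ((x -> y) <-> w) = U | true = true
(y | z) | (w | ((x -> y) <-> w)) = U | true = true
w <-> ((y | z) | (w | ((x -> y) <-> w))) = U <-> true = U

U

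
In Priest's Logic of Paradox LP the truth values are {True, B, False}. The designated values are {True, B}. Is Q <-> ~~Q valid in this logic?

Every assignment of Q over {True, B, False} gives a value in {True, B}.
In particular, with Q=B: Q <-> ~~Q = B.

Yes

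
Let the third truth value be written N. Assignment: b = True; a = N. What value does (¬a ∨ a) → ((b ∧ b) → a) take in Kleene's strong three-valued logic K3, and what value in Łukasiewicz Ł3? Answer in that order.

N; True

In Kleene's strong three-valued logic K3: ¬a = ¬N = N
¬a ∨ a = N ∨ N = N
b ∧ b = True ∧ True = True
(b ∧ b) → a = True → N = N  [¬True ∨ N]
(¬a ∨ a) → ((b ∧ b) → a) = N → N = N
In Łukasiewicz Ł3: ¬a = ¬N = N
¬a ∨ a = N ∨ N = N
b ∧ b = True ∧ True = True
(b ∧ b) → a = True → N = N  [min(1, 1−1+½)]
(¬a ∨ a) → ((b ∧ b) → a) = N → N = True
They differ because Kleene's strong three-valued logic K3 and Łukasiewicz Ł3 treat N differently under implication.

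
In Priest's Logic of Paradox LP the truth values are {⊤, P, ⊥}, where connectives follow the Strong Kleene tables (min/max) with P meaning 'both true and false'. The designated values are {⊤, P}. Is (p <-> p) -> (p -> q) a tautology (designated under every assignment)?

No

Countermodel: p=⊤, q=⊥ gives ⊥, which is not designated.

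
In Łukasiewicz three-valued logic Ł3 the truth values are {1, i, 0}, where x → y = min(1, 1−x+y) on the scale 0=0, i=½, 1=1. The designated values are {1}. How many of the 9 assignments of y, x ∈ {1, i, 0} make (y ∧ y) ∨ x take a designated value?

Of the 9 assignments, 5 give a value in {1}.

5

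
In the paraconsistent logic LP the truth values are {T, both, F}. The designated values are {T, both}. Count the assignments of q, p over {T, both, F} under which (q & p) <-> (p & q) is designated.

Of the 9 assignments, 9 give a value in {T, both}.

9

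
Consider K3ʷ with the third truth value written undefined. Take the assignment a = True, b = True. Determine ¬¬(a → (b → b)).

True

b → b = True → True = True
a → (b → b) = True → True = True
¬(a → (b → b)) = ¬True = False
¬¬(a → (b → b)) = ¬False = True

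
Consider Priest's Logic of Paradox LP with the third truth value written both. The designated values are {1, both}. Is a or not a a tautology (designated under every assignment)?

Every assignment of a over {1, both, 0} gives a value in {1, both}.
In particular, with a=both: a or not a = both.

Yes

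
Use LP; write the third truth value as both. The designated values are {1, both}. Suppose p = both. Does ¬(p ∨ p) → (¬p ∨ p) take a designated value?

Yes

p ∨ p = both ∨ both = both
¬(p ∨ p) = ¬both = both
¬p = ¬both = both
¬p ∨ p = both ∨ both = both
¬(p ∨ p) → (¬p ∨ p) = both → both = both  [¬both ∨ both]
both ∈ {1, both}.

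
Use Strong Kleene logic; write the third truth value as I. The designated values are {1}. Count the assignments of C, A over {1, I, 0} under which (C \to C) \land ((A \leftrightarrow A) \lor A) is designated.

Designated under: (C=1, A=1); (C=1, A=0); (C=0, A=1); (C=0, A=0).

4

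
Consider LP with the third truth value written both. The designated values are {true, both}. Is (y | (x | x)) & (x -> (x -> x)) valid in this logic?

No

Countermodel: y=false, x=false gives false, which is not designated.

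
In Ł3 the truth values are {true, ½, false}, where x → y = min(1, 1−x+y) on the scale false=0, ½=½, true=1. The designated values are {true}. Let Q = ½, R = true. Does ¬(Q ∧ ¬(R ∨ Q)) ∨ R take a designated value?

Yes

R ∨ Q = true ∨ ½ = true
¬(R ∨ Q) = ¬true = false
Q ∧ ¬(R ∨ Q) = ½ ∧ false = false
¬(Q ∧ ¬(R ∨ Q)) = ¬false = true
¬(Q ∧ ¬(R ∨ Q)) ∨ R = true ∨ true = true
true ∈ {true}.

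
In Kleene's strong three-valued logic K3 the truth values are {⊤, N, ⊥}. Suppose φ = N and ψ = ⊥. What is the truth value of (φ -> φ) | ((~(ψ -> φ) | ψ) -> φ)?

⊤

φ -> φ = N -> N = N
ψ -> φ = ⊥ -> N = ⊤
~(ψ -> φ) = ~⊤ = ⊥
~(ψ -> φ) | ψ = ⊥ | ⊥ = ⊥
(~(ψ -> φ) | ψ) -> φ = ⊥ -> N = ⊤
(φ -> φ) | ((~(ψ -> φ) | ψ) -> φ) = N | ⊤ = ⊤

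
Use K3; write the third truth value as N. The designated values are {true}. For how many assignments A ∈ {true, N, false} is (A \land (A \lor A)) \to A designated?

A=true: true ✓
A=N: N ·
A=false: true ✓

2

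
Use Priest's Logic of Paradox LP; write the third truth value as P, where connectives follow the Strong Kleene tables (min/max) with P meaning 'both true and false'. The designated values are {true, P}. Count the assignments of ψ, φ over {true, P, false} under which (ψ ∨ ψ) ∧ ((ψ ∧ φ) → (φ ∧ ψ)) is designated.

Of the 9 assignments, 6 give a value in {true, P}.

6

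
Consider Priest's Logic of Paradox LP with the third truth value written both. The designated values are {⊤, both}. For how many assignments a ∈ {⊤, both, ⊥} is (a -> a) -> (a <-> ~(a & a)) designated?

a=⊤: ⊥ ·
a=both: both ✓
a=⊥: ⊥ ·

1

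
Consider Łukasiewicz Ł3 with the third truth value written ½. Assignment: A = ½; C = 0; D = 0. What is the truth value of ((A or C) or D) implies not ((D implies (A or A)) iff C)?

A or C = ½ or 0 = ½
(A or C) or D = ½ or 0 = ½
A or A = ½ or ½ = ½
D implies (A or A) = 0 implies ½ = 1
(D implies (A or A)) iff C = 1 iff 0 = 0
not ((D implies (A or A)) iff C) = not 0 = 1
((A or C) or D) implies not ((D implies (A or A)) iff C) = ½ implies 1 = 1

1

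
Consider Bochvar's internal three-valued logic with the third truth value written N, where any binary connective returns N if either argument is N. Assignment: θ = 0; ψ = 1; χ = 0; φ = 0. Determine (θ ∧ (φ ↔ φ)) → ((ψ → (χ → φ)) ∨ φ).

φ ↔ φ = 0 ↔ 0 = 1
θ ∧ (φ ↔ φ) = 0 ∧ 1 = 0
χ → φ = 0 → 0 = 1
ψ → (χ → φ) = 1 → 1 = 1
(ψ → (χ → φ)) ∨ φ = 1 ∨ 0 = 1
(θ ∧ (φ ↔ φ)) → ((ψ → (χ → φ)) ∨ φ) = 0 → 1 = 1

1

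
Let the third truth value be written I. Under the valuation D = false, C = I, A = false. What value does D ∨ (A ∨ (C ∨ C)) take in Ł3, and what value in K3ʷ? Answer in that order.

I; I

In Ł3: C ∨ C = I ∨ I = I
A ∨ (C ∨ C) = false ∨ I = I
D ∨ (A ∨ (C ∨ C)) = false ∨ I = I
In K3ʷ: C ∨ C = I ∨ I = I
A ∨ (C ∨ C) = false ∨ I = I
D ∨ (A ∨ (C ∨ C)) = false ∨ I = I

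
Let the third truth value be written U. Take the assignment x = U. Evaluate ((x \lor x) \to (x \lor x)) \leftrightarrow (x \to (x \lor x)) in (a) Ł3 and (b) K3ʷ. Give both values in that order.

T; U

In Ł3: x \lor x = U \lor U = U
x \lor x = U \lor U = U
(x \lor x) \to (x \lor x) = U \to U = T  [min(1, 1−½+½)]
x \lor x = U \lor U = U
x \to (x \lor x) = U \to U = T
((x \lor x) \to (x \lor x)) \leftrightarrow (x \to (x \lor x)) = T \leftrightarrow T = T
In K3ʷ: x \lor x = U \lor U = U
x \lor x = U \lor U = U
(x \lor x) \to (x \lor x) = U \to U = U
x \lor x = U \lor U = U
x \to (x \lor x) = U \to U = U
((x \lor x) \to (x \lor x)) \leftrightarrow (x \to (x \lor x)) = U \leftrightarrow U = U
They differ because Ł3 and K3ʷ treat U differently under the binary connectives.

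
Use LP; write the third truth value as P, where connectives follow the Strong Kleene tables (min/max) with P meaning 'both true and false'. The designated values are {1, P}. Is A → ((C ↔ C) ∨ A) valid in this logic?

Yes

Every assignment of A, C over {1, P, 0} gives a value in {1, P}.
In particular, with A=P, C=P: A → ((C ↔ C) ∨ A) = P.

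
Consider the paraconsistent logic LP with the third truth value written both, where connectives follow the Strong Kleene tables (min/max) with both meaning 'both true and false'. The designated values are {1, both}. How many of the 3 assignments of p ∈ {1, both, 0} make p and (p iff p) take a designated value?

2

p=1: 1 ✓
p=both: both ✓
p=0: 0 ·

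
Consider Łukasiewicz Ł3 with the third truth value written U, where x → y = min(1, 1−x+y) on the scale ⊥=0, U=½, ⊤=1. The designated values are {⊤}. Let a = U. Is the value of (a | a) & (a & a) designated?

No

a | a = U | U = U
a & a = U & U = U
(a | a) & (a & a) = U & U = U
U ∉ {⊤}.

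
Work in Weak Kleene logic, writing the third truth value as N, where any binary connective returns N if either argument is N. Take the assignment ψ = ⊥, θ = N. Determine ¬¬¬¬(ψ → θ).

ψ → θ = ⊥ → N = N  [any arg is the third value ⇒ result is the third value]
¬(ψ → θ) = ¬N = N
¬¬(ψ → θ) = ¬N = N
¬¬¬(ψ → θ) = ¬N = N
¬¬¬¬(ψ → θ) = ¬N = N

N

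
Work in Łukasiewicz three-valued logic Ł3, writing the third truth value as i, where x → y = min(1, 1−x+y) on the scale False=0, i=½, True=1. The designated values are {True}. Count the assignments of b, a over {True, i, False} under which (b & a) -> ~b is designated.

7

Of the 9 assignments, 7 give a value in {True}.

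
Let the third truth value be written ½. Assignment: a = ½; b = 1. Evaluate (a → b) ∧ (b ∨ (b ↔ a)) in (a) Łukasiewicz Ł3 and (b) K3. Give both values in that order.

In Łukasiewicz Ł3: a → b = ½ → 1 = 1  [min(1, 1−½+1)]
b ↔ a = 1 ↔ ½ = ½
b ∨ (b ↔ a) = 1 ∨ ½ = 1
(a → b) ∧ (b ∨ (b ↔ a)) = 1 ∧ 1 = 1
In K3: a → b = ½ → 1 = 1
b ↔ a = 1 ↔ ½ = ½
b ∨ (b ↔ a) = 1 ∨ ½ = 1
(a → b) ∧ (b ∨ (b ↔ a)) = 1 ∧ 1 = 1

1; 1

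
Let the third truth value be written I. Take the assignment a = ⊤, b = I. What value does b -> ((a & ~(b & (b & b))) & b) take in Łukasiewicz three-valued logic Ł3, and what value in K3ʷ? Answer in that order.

In Łukasiewicz three-valued logic Ł3: b & b = I & I = I
b & (b & b) = I & I = I
~(b & (b & b)) = ~I = I
a & ~(b & (b & b)) = ⊤ & I = I
(a & ~(b & (b & b))) & b = I & I = I
b -> ((a & ~(b & (b & b))) & b) = I -> I = ⊤
In K3ʷ: b & b = I & I = I
b & (b & b) = I & I = I
~(b & (b & b)) = ~I = I
a & ~(b & (b & b)) = ⊤ & I = I
(a & ~(b & (b & b))) & b = I & I = I
b -> ((a & ~(b & (b & b))) & b) = I -> I = I
They differ because Łukasiewicz three-valued logic Ł3 and K3ʷ treat I differently under the binary connectives.

⊤; I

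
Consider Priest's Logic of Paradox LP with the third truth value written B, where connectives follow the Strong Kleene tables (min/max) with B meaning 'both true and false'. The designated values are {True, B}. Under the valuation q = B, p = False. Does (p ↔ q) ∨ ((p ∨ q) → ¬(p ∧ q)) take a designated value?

p ↔ q = False ↔ B = B
p ∨ q = False ∨ B = B
p ∧ q = False ∧ B = False
¬(p ∧ q) = ¬False = True
(p ∨ q) → ¬(p ∧ q) = B → True = True  [¬B ∨ True]
(p ↔ q) ∨ ((p ∨ q) → ¬(p ∧ q)) = B ∨ True = True
True ∈ {True, B}.

Yes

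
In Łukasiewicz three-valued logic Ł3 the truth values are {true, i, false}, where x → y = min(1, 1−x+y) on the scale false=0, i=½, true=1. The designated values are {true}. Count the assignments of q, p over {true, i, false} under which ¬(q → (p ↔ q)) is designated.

Designated under: (q=true, p=false).

1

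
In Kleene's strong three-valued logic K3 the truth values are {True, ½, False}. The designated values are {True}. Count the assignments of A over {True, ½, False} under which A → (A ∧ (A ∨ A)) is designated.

A=True: True ✓
A=½: ½ ·
A=False: True ✓

2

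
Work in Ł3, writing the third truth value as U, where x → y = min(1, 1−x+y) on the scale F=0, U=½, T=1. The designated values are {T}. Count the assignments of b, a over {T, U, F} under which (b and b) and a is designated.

1

Designated under: (b=T, a=T).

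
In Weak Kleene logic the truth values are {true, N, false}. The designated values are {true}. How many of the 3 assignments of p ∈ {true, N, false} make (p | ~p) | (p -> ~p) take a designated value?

p=true: true ✓
p=N: N ·
p=false: true ✓

2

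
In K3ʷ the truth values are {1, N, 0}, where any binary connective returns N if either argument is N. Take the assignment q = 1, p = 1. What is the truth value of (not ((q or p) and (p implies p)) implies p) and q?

1

q or p = 1 or 1 = 1
p implies p = 1 implies 1 = 1
(q or p) and (p implies p) = 1 and 1 = 1
not ((q or p) and (p implies p)) = not 1 = 0
not ((q or p) and (p implies p)) implies p = 0 implies 1 = 1
(not ((q or p) and (p implies p)) implies p) and q = 1 and 1 = 1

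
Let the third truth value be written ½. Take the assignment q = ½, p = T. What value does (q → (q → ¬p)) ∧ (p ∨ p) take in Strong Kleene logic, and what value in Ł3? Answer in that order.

½; T

In Strong Kleene logic: ¬p = ¬T = F
q → ¬p = ½ → F = ½
q → (q → ¬p) = ½ → ½ = ½
p ∨ p = T ∨ T = T
(q → (q → ¬p)) ∧ (p ∨ p) = ½ ∧ T = ½
In Ł3: ¬p = ¬T = F
q → ¬p = ½ → F = ½
q → (q → ¬p) = ½ → ½ = T
p ∨ p = T ∨ T = T
(q → (q → ¬p)) ∧ (p ∨ p) = T ∧ T = T
They differ because Strong Kleene logic and Ł3 treat ½ differently under implication.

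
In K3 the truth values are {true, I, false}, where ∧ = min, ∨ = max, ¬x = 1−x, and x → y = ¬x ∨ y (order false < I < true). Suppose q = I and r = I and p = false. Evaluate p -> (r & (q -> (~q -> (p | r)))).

~q = ~I = I
p | r = false | I = I
~q -> (p | r) = I -> I = I  [~I | I]
q -> (~q -> (p | r)) = I -> I = I
r & (q -> (~q -> (p | r))) = I & I = I
p -> (r & (q -> (~q -> (p | r)))) = false -> I = true

true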